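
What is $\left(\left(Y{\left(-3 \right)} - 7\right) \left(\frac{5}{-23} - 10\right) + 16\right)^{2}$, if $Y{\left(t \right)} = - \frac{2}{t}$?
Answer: $\frac{31013761}{4761} \approx 6514.1$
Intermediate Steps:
$\left(\left(Y{\left(-3 \right)} - 7\right) \left(\frac{5}{-23} - 10\right) + 16\right)^{2} = \left(\left(- \frac{2}{-3} - 7\right) \left(\frac{5}{-23} - 10\right) + 16\right)^{2} = \left(\left(\left(-2\right) \left(- \frac{1}{3}\right) - 7\right) \left(5 \left(- \frac{1}{23}\right) - 10\right) + 16\right)^{2} = \left(\left(\frac{2}{3} - 7\right) \left(- \frac{5}{23} - 10\right) + 16\right)^{2} = \left(\left(- \frac{19}{3}\right) \left(- \frac{235}{23}\right) + 16\right)^{2} = \left(\frac{4465}{69} + 16\right)^{2} = \left(\frac{5569}{69}\right)^{2} = \frac{31013761}{4761}$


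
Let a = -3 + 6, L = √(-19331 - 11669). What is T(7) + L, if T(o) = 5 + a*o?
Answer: 26 + 10*I*√310 ≈ 26.0 + 176.07*I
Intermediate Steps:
L = 10*I*√310 (L = √(-31000) = 10*I*√310 ≈ 176.07*I)
a = 3
T(o) = 5 + 3*o
T(7) + L = (5 + 3*7) + 10*I*√310 = (5 + 21) + 10*I*√310 = 26 + 10*I*√310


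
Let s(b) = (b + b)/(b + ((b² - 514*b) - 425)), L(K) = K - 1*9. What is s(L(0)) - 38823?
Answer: -165890697/4273 ≈ -38823.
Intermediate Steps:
L(K) = -9 + K (L(K) = K - 9 = -9 + K)
s(b) = 2*b/(-425 + b² - 513*b) (s(b) = (2*b)/(b + (-425 + b² - 514*b)) = (2*b)/(-425 + b² - 513*b) = 2*b/(-425 + b² - 513*b))
s(L(0)) - 38823 = 2*(-9 + 0)/(-425 + (-9 + 0)² - 513*(-9 + 0)) - 38823 = 2*(-9)/(-425 + (-9)² - 513*(-9)) - 38823 = 2*(-9)/(-425 + 81 + 4617) - 38823 = 2*(-9)/4273 - 38823 = 2*(-9)*(1/4273) - 38823 = -18/4273 - 38823 = -165890697/4273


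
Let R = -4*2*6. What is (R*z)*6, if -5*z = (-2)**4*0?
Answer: 0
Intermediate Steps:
R = -48 (R = -8*6 = -48)
z = 0 (z = -(-2)**4*0/5 = -16*0/5 = -1/5*0 = 0)
(R*z)*6 = -48*0*6 = 0*6 = 0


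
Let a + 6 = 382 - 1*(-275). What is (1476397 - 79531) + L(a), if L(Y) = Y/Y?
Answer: 1396867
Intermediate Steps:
a = 651 (a = -6 + (382 - 1*(-275)) = -6 + (382 + 275) = -6 + 657 = 651)
L(Y) = 1
(1476397 - 79531) + L(a) = (1476397 - 79531) + 1 = 1396866 + 1 = 1396867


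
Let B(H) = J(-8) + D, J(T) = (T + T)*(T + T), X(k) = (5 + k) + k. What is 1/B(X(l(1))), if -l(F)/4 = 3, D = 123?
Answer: 1/379 ≈ 0.0026385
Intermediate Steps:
l(F) = -12 (l(F) = -4*3 = -12)
X(k) = 5 + 2*k
J(T) = 4*T**2 (J(T) = (2*T)*(2*T) = 4*T**2)
B(H) = 379 (B(H) = 4*(-8)**2 + 123 = 4*64 + 123 = 256 + 123 = 379)
1/B(X(l(1))) = 1/379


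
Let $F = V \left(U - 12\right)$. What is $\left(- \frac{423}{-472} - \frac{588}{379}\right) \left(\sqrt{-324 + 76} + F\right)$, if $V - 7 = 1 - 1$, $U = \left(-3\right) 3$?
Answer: $\frac{17231193}{178888} - \frac{117219 i \sqrt{62}}{89444} \approx 96.324 - 10.319 i$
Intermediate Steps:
$U = -9$
$V = 7$ ($V = 7 + \left(1 - 1\right) = 7 + 0 = 7$)
$F = -147$ ($F = 7 \left(-9 - 12\right) = 7 \left(-21\right) = -147$)
$\left(- \frac{423}{-472} - \frac{588}{379}\right) \left(\sqrt{-324 + 76} + F\right) = \left(- \frac{423}{-472} - \frac{588}{379}\right) \left(\sqrt{-324 + 76} - 147\right) = \left(\left(-423\right) \left(- \frac{1}{472}\right) - \frac{588}{379}\right) \left(\sqrt{-248} - 147\right) = \left(\frac{423}{472} - \frac{588}{379}\right) \left(2 i \sqrt{62} - 147\right) = - \frac{117219 \left(-147 + 2 i \sqrt{62}\right)}{178888} = \frac{17231193}{178888} - \frac{117219 i \sqrt{62}}{89444}$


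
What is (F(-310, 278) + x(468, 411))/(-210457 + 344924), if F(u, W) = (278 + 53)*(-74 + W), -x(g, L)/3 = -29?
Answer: 67611/134467 ≈ 0.50281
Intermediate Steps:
x(g, L) = 87 (x(g, L) = -3*(-29) = 87)
F(u, W) = -24494 + 331*W (F(u, W) = 331*(-74 + W) = -24494 + 331*W)
(F(-310, 278) + x(468, 411))/(-210457 + 344924) = ((-24494 + 331*278) + 87)/(-210457 + 344924) = ((-24494 + 92018) + 87)/134467 = (67524 + 87)*(1/134467) = 67611*(1/134467) = 67611/134467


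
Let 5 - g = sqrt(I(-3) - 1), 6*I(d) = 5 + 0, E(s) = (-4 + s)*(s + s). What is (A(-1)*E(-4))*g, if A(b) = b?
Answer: -320 + 32*I*sqrt(6)/3 ≈ -320.0 + 26.128*I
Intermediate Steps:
E(s) = 2*s*(-4 + s) (E(s) = (-4 + s)*(2*s) = 2*s*(-4 + s))
I(d) = 5/6 (I(d) = (5 + 0)/6 = (1/6)*5 = 5/6)
g = 5 - I*sqrt(6)/6 (g = 5 - sqrt(5/6 - 1) = 5 - sqrt(-1/6) = 5 - I*sqrt(6)/6 ≈ 5.0 - 0.40825*I)
(A(-1)*E(-4))*g = (-2*(-4)*(-4 - 4))*(5 - I*sqrt(6)/6) = (-2*(-4)*(-8))*(5 - I*sqrt(6)/6) = (-1*64)*(5 - I*sqrt(6)/6) = -64*(5 - I*sqrt(6)/6) = -320 + 32*I*sqrt(6)/3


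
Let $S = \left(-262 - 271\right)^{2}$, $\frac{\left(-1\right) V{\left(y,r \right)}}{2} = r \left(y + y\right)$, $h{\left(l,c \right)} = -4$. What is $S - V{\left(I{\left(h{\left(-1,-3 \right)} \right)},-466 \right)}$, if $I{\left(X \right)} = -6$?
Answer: $295273$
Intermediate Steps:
$V{\left(y,r \right)} = - 4 r y$ ($V{\left(y,r \right)} = - 2 r \left(y + y\right) = - 2 r 2 y = - 2 \cdot 2 r y = - 4 r y$)
$S = 284089$ ($S = \left(-533\right)^{2} = 284089$)
$S - V{\left(I{\left(h{\left(-1,-3 \right)} \right)},-466 \right)} = 284089 - \left(-4\right) \left(-466\right) \left(-6\right) = 284089 - -11184 = 284089 + 11184 = 295273$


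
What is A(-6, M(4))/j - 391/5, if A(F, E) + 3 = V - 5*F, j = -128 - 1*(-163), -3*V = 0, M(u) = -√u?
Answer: -542/7 ≈ -77.429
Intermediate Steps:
V = 0 (V = -⅓*0 = 0)
j = 35 (j = -128 + 163 = 35)
A(F, E) = -3 - 5*F (A(F, E) = -3 + (0 - 5*F) = -3 - 5*F)
A(-6, M(4))/j - 391/5 = (-3 - 5*(-6))/35 - 391/5 = (-3 + 30)*(1/35) - 391*⅕ = 27*(1/35) - 391/5 = 27/35 - 391/5 = -542/7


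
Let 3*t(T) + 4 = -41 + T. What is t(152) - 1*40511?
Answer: -121426/3 ≈ -40475.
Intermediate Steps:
t(T) = -15 + T/3 (t(T) = -4/3 + (-41 + T)/3 = -4/3 + (-41/3 + T/3) = -15 + T/3)
t(152) - 1*40511 = (-15 + (⅓)*152) - 1*40511 = (-15 + 152/3) - 40511 = 107/3 - 40511 = -121426/3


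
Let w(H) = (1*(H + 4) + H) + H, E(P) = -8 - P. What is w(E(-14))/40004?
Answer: 11/20002 ≈ 0.00054995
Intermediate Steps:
w(H) = 4 + 3*H (w(H) = (1*(4 + H) + H) + H = ((4 + H) + H) + H = (4 + 2*H) + H = 4 + 3*H)
w(E(-14))/40004 = (4 + 3*(-8 - 1*(-14)))/40004 = (4 + 3*(-8 + 14))*(1/40004) = (4 + 3*6)*(1/40004) = (4 + 18)*(1/40004) = 22*(1/40004) = 11/20002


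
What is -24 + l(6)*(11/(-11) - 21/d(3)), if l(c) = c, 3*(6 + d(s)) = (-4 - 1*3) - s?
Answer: -33/2 ≈ -16.500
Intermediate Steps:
d(s) = -25/3 - s/3 (d(s) = -6 + ((-4 - 1*3) - s)/3 = -6 + ((-4 - 3) - s)/3 = -6 + (-7 - s)/3 = -6 + (-7/3 - s/3) = -25/3 - s/3)
-24 + l(6)*(11/(-11) - 21/d(3)) = -24 + 6*(11/(-11) - 21/(-25/3 - 1/3*3)) = -24 + 6*(11*(-1/11) - 21/(-25/3 - 1)) = -24 + 6*(-1 - 21/(-28/3)) = -24 + 6*(-1 - 21*(-3/28)) = -24 + 6*(-1 + 9/4) = -24 + 6*(5/4) = -24 + 15/2 = -33/2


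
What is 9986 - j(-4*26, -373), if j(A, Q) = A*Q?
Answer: -28806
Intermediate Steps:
9986 - j(-4*26, -373) = 9986 - (-4*26)*(-373) = 9986 - (-104)*(-373) = 9986 - 1*38792 = 9986 - 38792 = -28806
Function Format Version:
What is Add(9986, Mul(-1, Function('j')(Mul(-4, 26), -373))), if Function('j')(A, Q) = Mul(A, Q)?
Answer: -28806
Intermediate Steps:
Add(9986, Mul(-1, Function('j')(Mul(-4, 26), -373))) = Add(9986, Mul(-1, Mul(Mul(-4, 26), -373))) = Add(9986, Mul(-1, Mul(-104, -373))) = Add(9986, Mul(-1, 38792)) = Add(9986, -38792) = -28806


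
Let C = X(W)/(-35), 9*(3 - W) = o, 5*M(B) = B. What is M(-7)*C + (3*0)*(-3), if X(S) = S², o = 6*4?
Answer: 1/225 ≈ 0.0044444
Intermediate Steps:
M(B) = B/5
o = 24
W = ⅓ (W = 3 - ⅑*24 = 3 - 8/3 = ⅓ ≈ 0.33333)
C = -1/315 (C = (⅓)²/(-35) = (⅑)*(-1/35) = -1/315 ≈ -0.0031746)
M(-7)*C + (3*0)*(-3) = ((⅕)*(-7))*(-1/315) + (3*0)*(-3) = -7/5*(-1/315) + 0*(-3) = 1/225 + 0 = 1/225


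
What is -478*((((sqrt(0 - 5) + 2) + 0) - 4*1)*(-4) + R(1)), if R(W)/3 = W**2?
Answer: -5258 + 1912*I*sqrt(5) ≈ -5258.0 + 4275.4*I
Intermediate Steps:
R(W) = 3*W**2
-478*((((sqrt(0 - 5) + 2) + 0) - 4*1)*(-4) + R(1)) = -478*((((sqrt(0 - 5) + 2) + 0) - 4*1)*(-4) + 3*1**2) = -478*((((sqrt(-5) + 2) + 0) - 4)*(-4) + 3*1) = -478*((((I*sqrt(5) + 2) + 0) - 4)*(-4) + 3) = -478*((((2 + I*sqrt(5)) + 0) - 4)*(-4) + 3) = -478*(((2 + I*sqrt(5)) - 4)*(-4) + 3) = -478*((-2 + I*sqrt(5))*(-4) + 3) = -478*((8 - 4*I*sqrt(5)) + 3) = -478*(11 - 4*I*sqrt(5)) = -5258 + 1912*I*sqrt(5)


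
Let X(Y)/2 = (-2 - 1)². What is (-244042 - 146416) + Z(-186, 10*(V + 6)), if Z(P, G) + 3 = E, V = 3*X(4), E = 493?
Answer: -389968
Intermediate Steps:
X(Y) = 18 (X(Y) = 2*(-2 - 1)² = 2*(-3)² = 2*9 = 18)
V = 54 (V = 3*18 = 54)
Z(P, G) = 490 (Z(P, G) = -3 + 493 = 490)
(-244042 - 146416) + Z(-186, 10*(V + 6)) = (-244042 - 146416) + 490 = -390458 + 490 = -389968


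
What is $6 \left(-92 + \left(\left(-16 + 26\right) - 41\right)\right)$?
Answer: $-738$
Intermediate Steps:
$6 \left(-92 + \left(\left(-16 + 26\right) - 41\right)\right) = 6 \left(-92 + \left(10 - 41\right)\right) = 6 \left(-92 - 31\right) = 6 \left(-123\right) = -738$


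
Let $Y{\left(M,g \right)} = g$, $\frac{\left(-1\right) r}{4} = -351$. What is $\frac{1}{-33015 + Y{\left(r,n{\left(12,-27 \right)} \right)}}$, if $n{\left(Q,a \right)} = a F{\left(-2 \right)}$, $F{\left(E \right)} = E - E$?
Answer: $- \frac{1}{33015} \approx -3.0289 \cdot 10^{-5}$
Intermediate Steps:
$r = 1404$ ($r = \left(-4\right) \left(-351\right) = 1404$)
$F{\left(E \right)} = 0$
$n{\left(Q,a \right)} = 0$ ($n{\left(Q,a \right)} = a 0 = 0$)
$\frac{1}{-33015 + Y{\left(r,n{\left(12,-27 \right)} \right)}} = \frac{1}{-33015 + 0} = \frac{1}{-33015} = - \frac{1}{33015}$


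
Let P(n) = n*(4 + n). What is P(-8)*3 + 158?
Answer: 254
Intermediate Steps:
P(-8)*3 + 158 = -8*(4 - 8)*3 + 158 = -8*(-4)*3 + 158 = 32*3 + 158 = 96 + 158 = 254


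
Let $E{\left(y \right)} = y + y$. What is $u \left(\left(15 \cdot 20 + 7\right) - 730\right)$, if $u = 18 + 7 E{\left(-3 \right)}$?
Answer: $10152$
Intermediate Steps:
$E{\left(y \right)} = 2 y$
$u = -24$ ($u = 18 + 7 \cdot 2 \left(-3\right) = 18 + 7 \left(-6\right) = 18 - 42 = -24$)
$u \left(\left(15 \cdot 20 + 7\right) - 730\right) = - 24 \left(\left(15 \cdot 20 + 7\right) - 730\right) = - 24 \left(\left(300 + 7\right) - 730\right) = - 24 \left(307 - 730\right) = \left(-24\right) \left(-423\right) = 10152$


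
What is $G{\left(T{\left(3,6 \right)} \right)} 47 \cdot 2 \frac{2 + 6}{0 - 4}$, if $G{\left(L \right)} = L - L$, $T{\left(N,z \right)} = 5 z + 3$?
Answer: $0$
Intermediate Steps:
$T{\left(N,z \right)} = 3 + 5 z$
$G{\left(L \right)} = 0$
$G{\left(T{\left(3,6 \right)} \right)} 47 \cdot 2 \frac{2 + 6}{0 - 4} = 0 \cdot 47 \cdot 2 \frac{2 + 6}{0 - 4} = 0 \cdot 2 \frac{8}{-4} = 0 \cdot 2 \cdot 8 \left(- \frac{1}{4}\right) = 0 \cdot 2 \left(-2\right) = 0 \left(-4\right) = 0$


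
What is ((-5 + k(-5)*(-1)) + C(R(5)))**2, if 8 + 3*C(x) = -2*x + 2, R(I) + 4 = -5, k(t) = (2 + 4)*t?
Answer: 841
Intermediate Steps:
k(t) = 6*t
R(I) = -9 (R(I) = -4 - 5 = -9)
C(x) = -2 - 2*x/3 (C(x) = -8/3 + (-2*x + 2)/3 = -8/3 + (2 - 2*x)/3 = -8/3 + (2/3 - 2*x/3) = -2 - 2*x/3)
((-5 + k(-5)*(-1)) + C(R(5)))**2 = ((-5 + (6*(-5))*(-1)) + (-2 - 2/3*(-9)))**2 = ((-5 - 30*(-1)) + (-2 + 6))**2 = ((-5 + 30) + 4)**2 = (25 + 4)**2 = 29**2 = 841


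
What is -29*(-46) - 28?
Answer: 1306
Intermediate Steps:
-29*(-46) - 28 = 1334 - 28 = 1306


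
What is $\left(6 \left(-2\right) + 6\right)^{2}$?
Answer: $36$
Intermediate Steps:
$\left(6 \left(-2\right) + 6\right)^{2} = \left(-12 + 6\right)^{2} = \left(-6\right)^{2} = 36$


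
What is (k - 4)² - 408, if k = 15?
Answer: -287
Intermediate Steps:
(k - 4)² - 408 = (15 - 4)² - 408 = 11² - 408 = 121 - 408 = -287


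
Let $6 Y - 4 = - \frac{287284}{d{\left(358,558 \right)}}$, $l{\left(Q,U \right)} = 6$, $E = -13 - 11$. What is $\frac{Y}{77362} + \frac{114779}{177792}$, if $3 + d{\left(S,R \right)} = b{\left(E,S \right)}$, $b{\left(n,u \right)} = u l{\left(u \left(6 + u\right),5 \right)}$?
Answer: $\frac{9519169861891}{14751534695040} \approx 0.6453$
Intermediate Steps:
$E = -24$
$b{\left(n,u \right)} = 6 u$ ($b{\left(n,u \right)} = u 6 = 6 u$)
$d{\left(S,R \right)} = -3 + 6 S$
$Y = - \frac{139352}{6435}$ ($Y = \frac{2}{3} + \frac{\left(-287284\right) \frac{1}{-3 + 6 \cdot 358}}{6} = \frac{2}{3} + \frac{\left(-287284\right) \frac{1}{-3 + 2148}}{6} = \frac{2}{3} + \frac{\left(-287284\right) \frac{1}{2145}}{6} = \frac{2}{3} + \frac{1}{6} \left(- \frac{287284}{2145}\right) = \frac{2}{3} - \frac{143642}{6435} = - \frac{139352}{6435} \approx -21.655$)
$\frac{Y}{77362} + \frac{114779}{177792} = - \frac{139352}{6435 \cdot 77362} + \frac{114779}{177792} = \left(- \frac{139352}{6435}\right) \frac{1}{77362} + 114779 \cdot \frac{1}{177792} = - \frac{69676}{248912235} + \frac{114779}{177792} = \frac{9519169861891}{14751534695040}$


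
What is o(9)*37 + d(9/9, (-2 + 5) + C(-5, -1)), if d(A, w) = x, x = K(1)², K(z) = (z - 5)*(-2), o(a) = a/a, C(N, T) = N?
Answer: 101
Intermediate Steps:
o(a) = 1
K(z) = 10 - 2*z (K(z) = (-5 + z)*(-2) = 10 - 2*z)
x = 64 (x = (10 - 2*1)² = (10 - 2)² = 8² = 64)
d(A, w) = 64
o(9)*37 + d(9/9, (-2 + 5) + C(-5, -1)) = 1*37 + 64 = 37 + 64 = 101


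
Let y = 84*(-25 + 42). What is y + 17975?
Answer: 19403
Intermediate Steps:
y = 1428 (y = 84*17 = 1428)
y + 17975 = 1428 + 17975 = 19403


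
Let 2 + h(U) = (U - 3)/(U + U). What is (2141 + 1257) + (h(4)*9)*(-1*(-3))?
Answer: 26779/8 ≈ 3347.4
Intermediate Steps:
h(U) = -2 + (-3 + U)/(2*U) (h(U) = -2 + (U - 3)/(U + U) = -2 + (-3 + U)/((2*U)) = -2 + (-3 + U)*(1/(2*U)) = -2 + (-3 + U)/(2*U))
(2141 + 1257) + (h(4)*9)*(-1*(-3)) = (2141 + 1257) + (((3/2)*(-1 - 1*4)/4)*9)*(-1*(-3)) = 3398 + (((3/2)*(¼)*(-1 - 4))*9)*3 = 3398 + (((3/2)*(¼)*(-5))*9)*3 = 3398 - 15/8*9*3 = 3398 - 135/8*3 = 3398 - 405/8 = 26779/8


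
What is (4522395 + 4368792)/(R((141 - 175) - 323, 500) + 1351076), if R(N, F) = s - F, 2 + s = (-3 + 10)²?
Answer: 8891187/1350623 ≈ 6.5830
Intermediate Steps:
s = 47 (s = -2 + (-3 + 10)² = -2 + 7² = -2 + 49 = 47)
R(N, F) = 47 - F
(4522395 + 4368792)/(R((141 - 175) - 323, 500) + 1351076) = (4522395 + 4368792)/((47 - 1*500) + 1351076) = 8891187/((47 - 500) + 1351076) = 8891187/(-453 + 1351076) = 8891187/1350623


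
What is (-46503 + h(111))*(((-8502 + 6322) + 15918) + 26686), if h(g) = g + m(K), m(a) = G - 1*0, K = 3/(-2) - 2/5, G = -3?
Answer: -1875471480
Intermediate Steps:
K = -19/10 (K = 3*(-½) - 2*⅕ = -3/2 - ⅖ = -19/10 ≈ -1.9000)
m(a) = -3 (m(a) = -3 - 1*0 = -3 + 0 = -3)
h(g) = -3 + g (h(g) = g - 3 = -3 + g)
(-46503 + h(111))*(((-8502 + 6322) + 15918) + 26686) = (-46503 + (-3 + 111))*(((-8502 + 6322) + 15918) + 26686) = (-46503 + 108)*((-2180 + 15918) + 26686) = -46395*(13738 + 26686) = -46395*40424 = -1875471480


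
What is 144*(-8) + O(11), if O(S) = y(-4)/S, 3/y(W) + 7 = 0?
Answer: -88707/77 ≈ -1152.0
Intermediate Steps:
y(W) = -3/7 (y(W) = 3/(-7 + 0) = 3/(-7) = 3*(-⅐) = -3/7)
O(S) = -3/(7*S)
144*(-8) + O(11) = 144*(-8) - 3/7/11 = -1152 - 3/7*1/11 = -1152 - 3/77 = -88707/77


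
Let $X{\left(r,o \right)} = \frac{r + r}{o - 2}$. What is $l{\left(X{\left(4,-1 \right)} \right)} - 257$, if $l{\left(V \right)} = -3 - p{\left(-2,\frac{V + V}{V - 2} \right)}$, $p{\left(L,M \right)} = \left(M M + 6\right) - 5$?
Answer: $- \frac{12853}{49} \approx -262.31$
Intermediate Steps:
$p{\left(L,M \right)} = 1 + M^{2}$ ($p{\left(L,M \right)} = \left(M^{2} + 6\right) - 5 = \left(6 + M^{2}\right) - 5 = 1 + M^{2}$)
$X{\left(r,o \right)} = \frac{2 r}{-2 + o}$
$l{\left(V \right)} = -4 - \frac{4 V^{2}}{\left(-2 + V\right)^{2}}$ ($l{\left(V \right)} = -3 - \left(1 + \left(\frac{V + V}{V - 2}\right)^{2}\right) = -3 - \left(1 + \left(\frac{2 V}{-2 + V}\right)^{2}\right) = -3 - \left(1 + \frac{4 V^{2}}{\left(-2 + V\right)^{2}}\right) = -4 - \frac{4 V^{2}}{\left(-2 + V\right)^{2}}$)
$l{\left(X{\left(4,-1 \right)} \right)} - 257 = \left(-4 - \frac{4 \left(2 \cdot 4 \frac{1}{-2 - 1}\right)^{2}}{\left(-2 + 2 \cdot 4 \frac{1}{-2 - 1}\right)^{2}}\right) - 257 = \left(-4 - \frac{4 \left(2 \cdot 4 \frac{1}{-3}\right)^{2}}{\left(-2 + 2 \cdot 4 \frac{1}{-3}\right)^{2}}\right) - 257 = \left(-4 - \frac{4 \left(2 \cdot 4 \left(- \frac{1}{3}\right)\right)^{2}}{\left(-2 + 2 \cdot 4 \left(- \frac{1}{3}\right)\right)^{2}}\right) - 257 = \left(-4 - \frac{4 \left(- \frac{8}{3}\right)^{2}}{\left(-2 - \frac{8}{3}\right)^{2}}\right) - 257 = \left(-4 - \frac{256}{9 \cdot \frac{196}{9}}\right) - 257 = \left(-4 - \frac{256}{9} \cdot \frac{9}{196}\right) - 257 = \left(-4 - \frac{64}{49}\right) - 257 = - \frac{260}{49} - 257 = - \frac{12853}{49}$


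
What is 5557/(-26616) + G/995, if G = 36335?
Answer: 192312629/5296584 ≈ 36.309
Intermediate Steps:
5557/(-26616) + G/995 = 5557/(-26616) + 36335/995 = 5557*(-1/26616) + 36335*(1/995) = -5557/26616 + 7267/199 = 192312629/5296584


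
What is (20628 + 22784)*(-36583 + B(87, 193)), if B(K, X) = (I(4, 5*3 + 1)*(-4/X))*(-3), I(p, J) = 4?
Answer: -306509167052/193 ≈ -1.5881e+9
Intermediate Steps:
B(K, X) = 48/X (B(K, X) = (4*(-4/X))*(-3) = -16/X*(-3) = 48/X)
(20628 + 22784)*(-36583 + B(87, 193)) = (20628 + 22784)*(-36583 + 48/193) = 43412*(-36583 + 48*(1/193)) = 43412*(-36583 + 48/193) = 43412*(-7060471/193) = -306509167052/193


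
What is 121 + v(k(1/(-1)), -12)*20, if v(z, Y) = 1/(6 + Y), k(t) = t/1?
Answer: 353/3 ≈ 117.67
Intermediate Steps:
k(t) = t (k(t) = t*1 = t)
121 + v(k(1/(-1)), -12)*20 = 121 + 20/(6 - 12) = 121 + 20/(-6) = 121 - ⅙*20 = 121 - 10/3 = 353/3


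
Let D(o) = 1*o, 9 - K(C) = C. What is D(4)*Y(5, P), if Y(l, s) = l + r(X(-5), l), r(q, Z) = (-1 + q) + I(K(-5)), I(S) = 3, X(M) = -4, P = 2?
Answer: 12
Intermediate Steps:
K(C) = 9 - C
D(o) = o
r(q, Z) = 2 + q (r(q, Z) = (-1 + q) + 3 = 2 + q)
Y(l, s) = -2 + l (Y(l, s) = l + (2 - 4) = l - 2 = -2 + l)
D(4)*Y(5, P) = 4*(-2 + 5) = 4*3 = 12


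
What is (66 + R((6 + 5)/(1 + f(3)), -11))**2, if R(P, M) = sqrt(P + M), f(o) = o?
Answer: (132 + I*sqrt(33))**2/4 ≈ 4347.8 + 379.14*I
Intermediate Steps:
R(P, M) = sqrt(M + P)
(66 + R((6 + 5)/(1 + f(3)), -11))**2 = (66 + sqrt(-11 + (6 + 5)/(1 + 3)))**2 = (66 + sqrt(-11 + 11/4))**2 = (66 + sqrt(-33/4))**2 = (66 + I*sqrt(33)/2)**2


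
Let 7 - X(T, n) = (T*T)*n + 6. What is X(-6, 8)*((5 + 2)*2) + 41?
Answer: -3977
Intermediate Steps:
X(T, n) = 1 - n*T² (X(T, n) = 7 - ((T*T)*n + 6) = 7 - (T²*n + 6) = 7 - (n*T² + 6) = 7 - (6 + n*T²) = 7 + (-6 - n*T²) = 1 - n*T²)
X(-6, 8)*((5 + 2)*2) + 41 = (1 - 1*8*(-6)²)*((5 + 2)*2) + 41 = (1 - 1*8*36)*(7*2) + 41 = (1 - 288)*14 + 41 = -287*14 + 41 = -4018 + 41 = -3977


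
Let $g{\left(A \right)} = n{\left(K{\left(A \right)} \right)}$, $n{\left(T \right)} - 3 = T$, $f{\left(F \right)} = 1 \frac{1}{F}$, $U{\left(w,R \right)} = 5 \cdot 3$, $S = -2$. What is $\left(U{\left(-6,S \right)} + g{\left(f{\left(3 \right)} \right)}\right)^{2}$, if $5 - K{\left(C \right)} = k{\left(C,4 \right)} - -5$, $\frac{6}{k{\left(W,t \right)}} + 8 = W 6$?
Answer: $361$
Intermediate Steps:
$k{\left(W,t \right)} = \frac{6}{-8 + 6 W}$ ($k{\left(W,t \right)} = \frac{6}{-8 + W 6} = \frac{6}{-8 + 6 W}$)
$K{\left(C \right)} = - \frac{3}{-4 + 3 C}$ ($K{\left(C \right)} = 5 - \left(\frac{3}{-4 + 3 C} - -5\right) = 5 - \left(\frac{3}{-4 + 3 C} + 5\right) = 5 - \left(5 + \frac{3}{-4 + 3 C}\right) = - \frac{3}{-4 + 3 C}$)
$U{\left(w,R \right)} = 15$
$f{\left(F \right)} = \frac{1}{F}$
$n{\left(T \right)} = 3 + T$
$g{\left(A \right)} = 3 - \frac{3}{-4 + 3 A}$
$\left(U{\left(-6,S \right)} + g{\left(f{\left(3 \right)} \right)}\right)^{2} = \left(15 + \frac{3 \left(-5 + \frac{3}{3}\right)}{-4 + \frac{3}{3}}\right)^{2} = \left(15 + \frac{3 \left(-5 + 3 \cdot \frac{1}{3}\right)}{-4 + 3 \cdot \frac{1}{3}}\right)^{2} = \left(15 + \frac{3 \left(-5 + 1\right)}{-4 + 1}\right)^{2} = \left(15 + 3 \frac{1}{-3} \left(-4\right)\right)^{2} = \left(15 + 3 \left(- \frac{1}{3}\right) \left(-4\right)\right)^{2} = \left(15 + 4\right)^{2} = 19^{2} = 361$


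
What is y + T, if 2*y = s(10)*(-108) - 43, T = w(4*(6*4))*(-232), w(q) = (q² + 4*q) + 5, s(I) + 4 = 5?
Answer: -4456871/2 ≈ -2.2284e+6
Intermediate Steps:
s(I) = 1 (s(I) = -4 + 5 = 1)
w(q) = 5 + q² + 4*q
T = -2228360 (T = (5 + (4*(6*4))² + 4*(4*(6*4)))*(-232) = (5 + (4*24)² + 4*(4*24))*(-232) = (5 + 96² + 4*96)*(-232) = (5 + 9216 + 384)*(-232) = 9605*(-232) = -2228360)
y = -151/2 (y = (1*(-108) - 43)/2 = (-108 - 43)/2 = (½)*(-151) = -151/2 ≈ -75.500)
y + T = -151/2 - 2228360 = -4456871/2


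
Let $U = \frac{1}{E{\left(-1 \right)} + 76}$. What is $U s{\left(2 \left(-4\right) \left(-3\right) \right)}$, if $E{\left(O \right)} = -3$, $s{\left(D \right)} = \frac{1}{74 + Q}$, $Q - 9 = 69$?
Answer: $\frac{1}{11096} \approx 9.0123 \cdot 10^{-5}$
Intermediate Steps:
$Q = 78$ ($Q = 9 + 69 = 78$)
$s{\left(D \right)} = \frac{1}{152}$ ($s{\left(D \right)} = \frac{1}{74 + 78} = \frac{1}{152}$)
$U = \frac{1}{73}$ ($U = \frac{1}{-3 + 76} = \frac{1}{73} \approx 0.013699$)
$U s{\left(2 \left(-4\right) \left(-3\right) \right)} = \frac{1}{73} \cdot \frac{1}{152} = \frac{1}{11096}$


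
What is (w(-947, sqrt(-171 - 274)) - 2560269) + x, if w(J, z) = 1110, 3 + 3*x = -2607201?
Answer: -3428227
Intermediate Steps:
x = -869068 (x = -1 + (1/3)*(-2607201) = -1 - 869067 = -869068)
(w(-947, sqrt(-171 - 274)) - 2560269) + x = (1110 - 2560269) - 869068 = -2559159 - 869068 = -3428227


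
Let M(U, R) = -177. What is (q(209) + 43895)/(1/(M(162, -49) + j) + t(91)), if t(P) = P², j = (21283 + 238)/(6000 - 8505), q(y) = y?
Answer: 20504214224/3849884081 ≈ 5.3259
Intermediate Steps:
j = -21521/2505 (j = 21521/(-2505) = 21521*(-1/2505) = -21521/2505 ≈ -8.5912)
(q(209) + 43895)/(1/(M(162, -49) + j) + t(91)) = (209 + 43895)/(1/(-177 - 21521/2505) + 91²) = 44104/(1/(-464906/2505) + 8281) = 44104/(-2505/464906 + 8281) = 44104/(3849884081/464906) = 44104*(464906/3849884081) = 20504214224/3849884081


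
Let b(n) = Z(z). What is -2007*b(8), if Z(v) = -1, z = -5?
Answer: 2007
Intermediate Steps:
b(n) = -1
-2007*b(8) = -2007*(-1) = 2007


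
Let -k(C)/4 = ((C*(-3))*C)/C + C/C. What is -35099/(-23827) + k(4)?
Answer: 1083487/23827 ≈ 45.473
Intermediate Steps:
k(C) = -4 + 12*C (k(C) = -4*(((C*(-3))*C)/C + C/C) = -4*(((-3*C)*C)/C + 1) = -4*((-3*C**2)/C + 1) = -4*(-3*C + 1) = -4*(1 - 3*C) = -4 + 12*C)
-35099/(-23827) + k(4) = -35099/(-23827) + (-4 + 12*4) = -35099*(-1/23827) + (-4 + 48) = 35099/23827 + 44 = 1083487/23827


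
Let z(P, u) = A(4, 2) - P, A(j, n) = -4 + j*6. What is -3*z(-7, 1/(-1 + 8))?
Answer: -81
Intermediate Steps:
A(j, n) = -4 + 6*j
z(P, u) = 20 - P (z(P, u) = (-4 + 6*4) - P = (-4 + 24) - P = 20 - P)
-3*z(-7, 1/(-1 + 8)) = -3*(20 - 1*(-7)) = -3*(20 + 7) = -3*27 = -81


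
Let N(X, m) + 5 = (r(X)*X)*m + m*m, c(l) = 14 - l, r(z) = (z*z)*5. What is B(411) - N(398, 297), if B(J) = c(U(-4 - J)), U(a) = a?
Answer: -93621603895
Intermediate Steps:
r(z) = 5*z² (r(z) = z²*5 = 5*z²)
B(J) = 18 + J (B(J) = 14 - (-4 - J) = 14 + (4 + J) = 18 + J)
N(X, m) = -5 + m² + 5*m*X³ (N(X, m) = -5 + (((5*X²)*X)*m + m*m) = -5 + ((5*X³)*m + m²) = -5 + (5*m*X³ + m²) = -5 + (m² + 5*m*X³) = -5 + m² + 5*m*X³)
B(411) - N(398, 297) = (18 + 411) - (-5 + 297² + 5*297*398³) = 429 - (-5 + 88209 + 5*297*63044792) = 429 - (-5 + 88209 + 93621516120) = 429 - 1*93621604324 = 429 - 93621604324 = -93621603895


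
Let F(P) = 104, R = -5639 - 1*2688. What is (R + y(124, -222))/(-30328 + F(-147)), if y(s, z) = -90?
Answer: 8417/30224 ≈ 0.27849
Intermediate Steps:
R = -8327 (R = -5639 - 2688 = -8327)
(R + y(124, -222))/(-30328 + F(-147)) = (-8327 - 90)/(-30328 + 104) = -8417/(-30224) = -8417*(-1/30224) = 8417/30224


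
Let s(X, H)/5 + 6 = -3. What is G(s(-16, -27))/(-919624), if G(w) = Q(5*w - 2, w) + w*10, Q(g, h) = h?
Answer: 495/919624 ≈ 0.00053826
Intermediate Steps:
s(X, H) = -45 (s(X, H) = -30 + 5*(-3) = -30 - 15 = -45)
G(w) = 11*w (G(w) = w + w*10 = w + 10*w = 11*w)
G(s(-16, -27))/(-919624) = (11*(-45))/(-919624) = -495*(-1/919624) = 495/919624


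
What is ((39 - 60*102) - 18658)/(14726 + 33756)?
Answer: -24739/48482 ≈ -0.51027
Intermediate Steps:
((39 - 60*102) - 18658)/(14726 + 33756) = ((39 - 6120) - 18658)/48482 = (-6081 - 18658)*(1/48482) = -24739*1/48482 = -24739/48482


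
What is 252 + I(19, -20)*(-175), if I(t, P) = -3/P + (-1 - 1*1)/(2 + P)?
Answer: 7427/36 ≈ 206.31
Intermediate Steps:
I(t, P) = -3/P - 2/(2 + P) (I(t, P) = -3/P + (-1 - 1)/(2 + P) = -3/P - 2/(2 + P))
252 + I(19, -20)*(-175) = 252 + ((-6 - 5*(-20))/((-20)*(2 - 20)))*(-175) = 252 - 1/20*(-6 + 100)/(-18)*(-175) = 252 - 1/20*(-1/18)*94*(-175) = 252 + (47/180)*(-175) = 252 - 1645/36 = 7427/36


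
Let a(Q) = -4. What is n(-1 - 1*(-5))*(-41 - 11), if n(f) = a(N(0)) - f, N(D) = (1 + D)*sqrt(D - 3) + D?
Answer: 416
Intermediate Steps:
N(D) = D + sqrt(-3 + D)*(1 + D) (N(D) = (1 + D)*sqrt(-3 + D) + D = sqrt(-3 + D)*(1 + D) + D = D + sqrt(-3 + D)*(1 + D))
n(f) = -4 - f
n(-1 - 1*(-5))*(-41 - 11) = (-4 - (-1 - 1*(-5)))*(-41 - 11) = (-4 - (-1 + 5))*(-52) = (-4 - 1*4)*(-52) = (-4 - 4)*(-52) = -8*(-52) = 416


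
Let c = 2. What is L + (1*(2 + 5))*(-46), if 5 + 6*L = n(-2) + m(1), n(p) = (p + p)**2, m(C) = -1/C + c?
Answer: -320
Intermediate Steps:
m(C) = 2 - 1/C (m(C) = -1/C + 2 = 2 - 1/C)
n(p) = 4*p**2 (n(p) = (2*p)**2 = 4*p**2)
L = 2 (L = -5/6 + (4*(-2)**2 + (2 - 1/1))/6 = -5/6 + (4*4 + (2 - 1*1))/6 = -5/6 + (16 + (2 - 1))/6 = -5/6 + (16 + 1)/6 = -5/6 + (1/6)*17 = -5/6 + 17/6 = 2)
L + (1*(2 + 5))*(-46) = 2 + (1*(2 + 5))*(-46) = 2 + (1*7)*(-46) = 2 + 7*(-46) = 2 - 322 = -320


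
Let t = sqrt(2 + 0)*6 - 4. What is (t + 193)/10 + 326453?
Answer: 3264719/10 + 3*sqrt(2)/5 ≈ 3.2647e+5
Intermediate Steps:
t = -4 + 6*sqrt(2) (t = sqrt(2)*6 - 4 = 6*sqrt(2) - 4 = -4 + 6*sqrt(2) ≈ 4.4853)
(t + 193)/10 + 326453 = ((-4 + 6*sqrt(2)) + 193)/10 + 326453 = (189 + 6*sqrt(2))/10 + 326453 = (189/10 + 3*sqrt(2)/5) + 326453 = 3264719/10 + 3*sqrt(2)/5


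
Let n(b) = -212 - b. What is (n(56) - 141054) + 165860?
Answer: 24538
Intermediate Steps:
(n(56) - 141054) + 165860 = ((-212 - 1*56) - 141054) + 165860 = ((-212 - 56) - 141054) + 165860 = (-268 - 141054) + 165860 = -141322 + 165860 = 24538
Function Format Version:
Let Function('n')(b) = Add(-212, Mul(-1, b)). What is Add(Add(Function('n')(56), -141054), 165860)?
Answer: 24538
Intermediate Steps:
Add(Add(Function('n')(56), -141054), 165860) = Add(Add(Add(-212, Mul(-1, 56)), -141054), 165860) = Add(Add(Add(-212, -56), -141054), 165860) = Add(Add(-268, -141054), 165860) = Add(-141322, 165860) = 24538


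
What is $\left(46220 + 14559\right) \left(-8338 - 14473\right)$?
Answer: $-1386429769$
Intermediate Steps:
$\left(46220 + 14559\right) \left(-8338 - 14473\right) = 60779 \left(-22811\right) = -1386429769$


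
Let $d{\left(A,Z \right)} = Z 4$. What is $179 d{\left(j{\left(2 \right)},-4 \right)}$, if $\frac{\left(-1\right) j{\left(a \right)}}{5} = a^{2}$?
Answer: $-2864$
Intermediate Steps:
$j{\left(a \right)} = - 5 a^{2}$
$d{\left(A,Z \right)} = 4 Z$
$179 d{\left(j{\left(2 \right)},-4 \right)} = 179 \cdot 4 \left(-4\right) = 179 \left(-16\right) = -2864$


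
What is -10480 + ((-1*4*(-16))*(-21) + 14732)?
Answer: 2908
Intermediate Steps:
-10480 + ((-1*4*(-16))*(-21) + 14732) = -10480 + (-4*(-16)*(-21) + 14732) = -10480 + (64*(-21) + 14732) = -10480 + (-1344 + 14732) = -10480 + 13388 = 2908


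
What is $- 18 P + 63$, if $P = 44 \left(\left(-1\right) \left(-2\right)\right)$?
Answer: $-1521$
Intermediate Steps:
$P = 88$ ($P = 44 \cdot 2 = 88$)
$- 18 P + 63 = \left(-18\right) 88 + 63 = -1584 + 63 = -1521$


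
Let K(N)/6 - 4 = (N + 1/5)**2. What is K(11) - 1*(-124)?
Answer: 22516/25 ≈ 900.64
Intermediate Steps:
K(N) = 24 + 6*(1/5 + N)**2 (K(N) = 24 + 6*(N + 1/5)**2 = 24 + 6*(1/5 + N)**2)
K(11) - 1*(-124) = (24 + 6*(1 + 5*11)**2/25) - 1*(-124) = (24 + 6*(1 + 55)**2/25) + 124 = (24 + (6/25)*56**2) + 124 = (24 + (6/25)*3136) + 124 = (24 + 18816/25) + 124 = 19416/25 + 124 = 22516/25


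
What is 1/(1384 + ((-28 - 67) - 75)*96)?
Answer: -1/14936 ≈ -6.6952e-5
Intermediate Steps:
1/(1384 + ((-28 - 67) - 75)*96) = 1/(1384 + (-95 - 75)*96) = 1/(1384 - 170*96) = 1/(1384 - 16320) = 1/(-14936) = -1/14936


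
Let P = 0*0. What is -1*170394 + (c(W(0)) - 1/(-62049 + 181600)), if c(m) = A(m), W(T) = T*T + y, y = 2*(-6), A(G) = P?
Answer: -20370773095/119551 ≈ -1.7039e+5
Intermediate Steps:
P = 0
A(G) = 0
y = -12
W(T) = -12 + T**2 (W(T) = T*T - 12 = T**2 - 12 = -12 + T**2)
c(m) = 0
-1*170394 + (c(W(0)) - 1/(-62049 + 181600)) = -1*170394 + (0 - 1/(-62049 + 181600)) = -170394 + (0 - 1/119551) = -170394 - 1/119551 = -20370773095/119551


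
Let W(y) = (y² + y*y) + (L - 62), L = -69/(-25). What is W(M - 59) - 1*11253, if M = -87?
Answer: 782994/25 ≈ 31320.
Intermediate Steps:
L = 69/25 (L = -69*(-1/25) = 69/25 ≈ 2.7600)
W(y) = -1481/25 + 2*y² (W(y) = (y² + y*y) + (69/25 - 62) = (y² + y²) - 1481/25 = 2*y² - 1481/25 = -1481/25 + 2*y²)
W(M - 59) - 1*11253 = (-1481/25 + 2*(-87 - 59)²) - 1*11253 = (-1481/25 + 2*(-146)²) - 11253 = (-1481/25 + 2*21316) - 11253 = (-1481/25 + 42632) - 11253 = 1064319/25 - 11253 = 782994/25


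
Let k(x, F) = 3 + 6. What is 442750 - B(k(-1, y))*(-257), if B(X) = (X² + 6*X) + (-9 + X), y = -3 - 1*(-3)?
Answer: 477445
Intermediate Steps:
y = 0 (y = -3 + 3 = 0)
k(x, F) = 9
B(X) = -9 + X² + 7*X
442750 - B(k(-1, y))*(-257) = 442750 - (-9 + 9² + 7*9)*(-257) = 442750 - (-9 + 81 + 63)*(-257) = 442750 - 135*(-257) = 442750 - 1*(-34695) = 442750 + 34695 = 477445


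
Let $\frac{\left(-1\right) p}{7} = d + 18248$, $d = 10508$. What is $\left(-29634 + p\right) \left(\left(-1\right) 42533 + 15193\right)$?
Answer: $6313516840$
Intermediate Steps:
$p = -201292$ ($p = - 7 \left(10508 + 18248\right) = \left(-7\right) 28756 = -201292$)
$\left(-29634 + p\right) \left(\left(-1\right) 42533 + 15193\right) = \left(-29634 - 201292\right) \left(\left(-1\right) 42533 + 15193\right) = - 230926 \left(-42533 + 15193\right) = \left(-230926\right) \left(-27340\right) = 6313516840$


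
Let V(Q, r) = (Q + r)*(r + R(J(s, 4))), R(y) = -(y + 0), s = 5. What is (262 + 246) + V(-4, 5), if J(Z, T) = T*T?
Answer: 497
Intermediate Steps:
J(Z, T) = T²
R(y) = -y
V(Q, r) = (-16 + r)*(Q + r) (V(Q, r) = (Q + r)*(r - 1*4²) = (Q + r)*(r - 1*16) = (Q + r)*(r - 16) = (Q + r)*(-16 + r) = (-16 + r)*(Q + r))
(262 + 246) + V(-4, 5) = (262 + 246) + (5² - 16*(-4) - 16*5 - 4*5) = 508 + (25 + 64 - 80 - 20) = 508 - 11 = 497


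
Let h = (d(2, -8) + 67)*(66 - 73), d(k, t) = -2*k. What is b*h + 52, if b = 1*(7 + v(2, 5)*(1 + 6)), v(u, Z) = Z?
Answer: -18470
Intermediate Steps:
h = -441 (h = (-2*2 + 67)*(66 - 73) = (-4 + 67)*(-7) = 63*(-7) = -441)
b = 42 (b = 1*(7 + 5*(1 + 6)) = 1*(7 + 5*7) = 1*(7 + 35) = 1*42 = 42)
b*h + 52 = 42*(-441) + 52 = -18522 + 52 = -18470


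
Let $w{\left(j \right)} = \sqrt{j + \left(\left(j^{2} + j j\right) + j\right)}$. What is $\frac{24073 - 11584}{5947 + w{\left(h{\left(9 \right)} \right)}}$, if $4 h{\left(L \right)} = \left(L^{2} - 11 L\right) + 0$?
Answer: $\frac{148544166}{70733555} - \frac{37467 \sqrt{14}}{70733555} \approx 2.0981$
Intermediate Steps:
$h{\left(L \right)} = - \frac{11 L}{4} + \frac{L^{2}}{4}$ ($h{\left(L \right)} = \frac{\left(L^{2} - 11 L\right) + 0}{4} = \frac{L^{2} - 11 L}{4} = - \frac{11 L}{4} + \frac{L^{2}}{4}$)
$w{\left(j \right)} = \sqrt{2 j + 2 j^{2}}$ ($w{\left(j \right)} = \sqrt{j + \left(\left(j^{2} + j^{2}\right) + j\right)} = \sqrt{j + \left(2 j^{2} + j\right)} = \sqrt{j + \left(j + 2 j^{2}\right)} = \sqrt{2 j + 2 j^{2}}$)
$\frac{24073 - 11584}{5947 + w{\left(h{\left(9 \right)} \right)}} = \frac{24073 - 11584}{5947 + \sqrt{2} \sqrt{\frac{1}{4} \cdot 9 \left(-11 + 9\right) \left(1 + \frac{1}{4} \cdot 9 \left(-11 + 9\right)\right)}} = \frac{12489}{5947 + \sqrt{2} \sqrt{\frac{1}{4} \cdot 9 \left(-2\right) \left(1 + \frac{1}{4} \cdot 9 \left(-2\right)\right)}} = \frac{12489}{5947 + \sqrt{2} \sqrt{- \frac{9 \left(1 - \frac{9}{2}\right)}{2}}} = \frac{12489}{5947 + \sqrt{2} \sqrt{\left(- \frac{9}{2}\right) \left(- \frac{7}{2}\right)}} = \frac{12489}{5947 + \sqrt{2} \sqrt{\frac{63}{4}}} = \frac{12489}{5947 + \sqrt{2} \frac{3 \sqrt{7}}{2}} = \frac{12489}{5947 + \frac{3 \sqrt{14}}{2}}$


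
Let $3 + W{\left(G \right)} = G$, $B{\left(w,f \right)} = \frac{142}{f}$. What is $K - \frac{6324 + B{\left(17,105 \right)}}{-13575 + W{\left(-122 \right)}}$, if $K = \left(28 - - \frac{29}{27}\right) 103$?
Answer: $\frac{19387974979}{6473250} \approx 2995.1$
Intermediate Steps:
$W{\left(G \right)} = -3 + G$
$K = \frac{80855}{27}$ ($K = \left(28 - - \frac{29}{27}\right) 103 = \left(28 + \left(\frac{17}{54} + \frac{41}{54}\right)\right) 103 = \left(28 + \frac{29}{27}\right) 103 = \frac{785}{27} \cdot 103 = \frac{80855}{27} \approx 2994.6$)
$K - \frac{6324 + B{\left(17,105 \right)}}{-13575 + W{\left(-122 \right)}} = \frac{80855}{27} - \frac{6324 + \frac{142}{105}}{-13575 - 125} = \frac{80855}{27} - \frac{6324 + 142 \cdot \frac{1}{105}}{-13575 - 125} = \frac{80855}{27} - \frac{6324 + \frac{142}{105}}{-13700} = \frac{80855}{27} - \frac{664162}{105} \left(- \frac{1}{13700}\right) = \frac{80855}{27} - - \frac{332081}{719250} = \frac{80855}{27} + \frac{332081}{719250} = \frac{19387974979}{6473250}$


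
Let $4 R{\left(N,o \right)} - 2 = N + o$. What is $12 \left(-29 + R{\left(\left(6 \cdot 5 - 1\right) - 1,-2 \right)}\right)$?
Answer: $-264$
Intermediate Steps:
$R{\left(N,o \right)} = \frac{1}{2} + \frac{N}{4} + \frac{o}{4}$ ($R{\left(N,o \right)} = \frac{1}{2} + \frac{N + o}{4} = \frac{1}{2} + \left(\frac{N}{4} + \frac{o}{4}\right) = \frac{1}{2} + \frac{N}{4} + \frac{o}{4}$)
$12 \left(-29 + R{\left(\left(6 \cdot 5 - 1\right) - 1,-2 \right)}\right) = 12 \left(-29 + \left(\frac{1}{2} + \frac{\left(6 \cdot 5 - 1\right) - 1}{4} + \frac{1}{4} \left(-2\right)\right)\right) = 12 \left(-29 + \left(\frac{1}{2} + \frac{\left(30 - 1\right) - 1}{4} - \frac{1}{2}\right)\right) = 12 \left(-29 + \left(\frac{1}{2} + \frac{29 - 1}{4} - \frac{1}{2}\right)\right) = 12 \left(-29 + \left(\frac{1}{2} + \frac{1}{4} \cdot 28 - \frac{1}{2}\right)\right) = 12 \left(-29 + \left(\frac{1}{2} + 7 - \frac{1}{2}\right)\right) = 12 \left(-29 + 7\right) = 12 \left(-22\right) = -264$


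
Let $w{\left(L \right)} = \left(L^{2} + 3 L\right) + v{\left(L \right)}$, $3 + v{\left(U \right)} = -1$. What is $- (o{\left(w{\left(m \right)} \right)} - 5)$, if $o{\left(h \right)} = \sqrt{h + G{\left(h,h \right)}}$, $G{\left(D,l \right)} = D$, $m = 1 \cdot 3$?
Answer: $5 - 2 \sqrt{7} \approx -0.2915$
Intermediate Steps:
$m = 3$
$v{\left(U \right)} = -4$ ($v{\left(U \right)} = -3 - 1 = -4$)
$w{\left(L \right)} = -4 + L^{2} + 3 L$ ($w{\left(L \right)} = \left(L^{2} + 3 L\right) - 4 = -4 + L^{2} + 3 L$)
$o{\left(h \right)} = \sqrt{2} \sqrt{h}$ ($o{\left(h \right)} = \sqrt{h + h} = \sqrt{2 h} = \sqrt{2} \sqrt{h}$)
$- (o{\left(w{\left(m \right)} \right)} - 5) = - (\sqrt{2} \sqrt{-4 + 3^{2} + 3 \cdot 3} - 5) = - (\sqrt{2} \sqrt{-4 + 9 + 9} - 5) = - (\sqrt{2} \sqrt{14} - 5) = - (2 \sqrt{7} - 5) = - (-5 + 2 \sqrt{7}) = 5 - 2 \sqrt{7}$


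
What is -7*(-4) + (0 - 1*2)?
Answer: 26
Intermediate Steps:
-7*(-4) + (0 - 1*2) = 28 + (0 - 2) = 28 - 2 = 26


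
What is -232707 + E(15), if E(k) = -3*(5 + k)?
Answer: -232767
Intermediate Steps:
E(k) = -15 - 3*k
-232707 + E(15) = -232707 + (-15 - 3*15) = -232707 + (-15 - 45) = -232707 - 60 = -232767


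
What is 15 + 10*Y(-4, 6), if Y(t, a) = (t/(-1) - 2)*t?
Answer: -65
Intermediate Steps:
Y(t, a) = t*(-2 - t) (Y(t, a) = (t*(-1) - 2)*t = (-t - 2)*t = (-2 - t)*t = t*(-2 - t))
15 + 10*Y(-4, 6) = 15 + 10*(-1*(-4)*(2 - 4)) = 15 + 10*(-1*(-4)*(-2)) = 15 + 10*(-8) = 15 - 80 = -65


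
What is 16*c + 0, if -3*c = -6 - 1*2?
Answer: 128/3 ≈ 42.667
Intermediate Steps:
c = 8/3 (c = -(-6 - 1*2)/3 = -(-6 - 2)/3 = -⅓*(-8) = 8/3 ≈ 2.6667)
16*c + 0 = 16*(8/3) + 0 = 128/3 + 0 = 128/3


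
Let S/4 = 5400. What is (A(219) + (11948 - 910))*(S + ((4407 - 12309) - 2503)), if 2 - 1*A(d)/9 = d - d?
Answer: 123771920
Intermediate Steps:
S = 21600 (S = 4*5400 = 21600)
A(d) = 18 (A(d) = 18 - 9*(d - d) = 18 - 9*0 = 18 + 0 = 18)
(A(219) + (11948 - 910))*(S + ((4407 - 12309) - 2503)) = (18 + (11948 - 910))*(21600 + ((4407 - 12309) - 2503)) = (18 + 11038)*(21600 + (-7902 - 2503)) = 11056*(21600 - 10405) = 11056*11195 = 123771920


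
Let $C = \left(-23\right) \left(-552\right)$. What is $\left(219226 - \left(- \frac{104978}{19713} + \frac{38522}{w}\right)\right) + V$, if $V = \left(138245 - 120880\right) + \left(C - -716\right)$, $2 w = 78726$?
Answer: $\frac{64665468501095}{258654273} \approx 2.5001 \cdot 10^{5}$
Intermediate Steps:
$w = 39363$ ($w = \frac{1}{2} \cdot 78726 = 39363$)
$C = 12696$
$V = 30777$ ($V = \left(138245 - 120880\right) + \left(12696 - -716\right) = 17365 + \left(12696 + 716\right) = 17365 + 13412 = 30777$)
$\left(219226 - \left(- \frac{104978}{19713} + \frac{38522}{w}\right)\right) + V = \left(219226 - \left(- \frac{104978}{19713} + \frac{38522}{39363}\right)\right) + 30777 = \left(219226 - - \frac{1124288276}{258654273}\right) + 30777 = \left(219226 + \left(- \frac{38522}{39363} + \frac{104978}{19713}\right)\right) + 30777 = \left(219226 + \frac{1124288276}{258654273}\right) + 30777 = \frac{56704865940974}{258654273} + 30777 = \frac{64665468501095}{258654273}$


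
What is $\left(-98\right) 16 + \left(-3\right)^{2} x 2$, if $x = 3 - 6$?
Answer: $-1622$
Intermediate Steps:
$x = -3$ ($x = 3 - 6 = -3$)
$\left(-98\right) 16 + \left(-3\right)^{2} x 2 = \left(-98\right) 16 + \left(-3\right)^{2} \left(-3\right) 2 = -1568 + 9 \left(-3\right) 2 = -1568 - 54 = -1622$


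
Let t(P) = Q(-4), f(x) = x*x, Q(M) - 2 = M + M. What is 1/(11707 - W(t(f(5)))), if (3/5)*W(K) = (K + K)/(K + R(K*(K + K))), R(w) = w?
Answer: 33/386341 ≈ 8.5417e-5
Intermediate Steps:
Q(M) = 2 + 2*M (Q(M) = 2 + (M + M) = 2 + 2*M)
f(x) = x²
t(P) = -6 (t(P) = 2 + 2*(-4) = 2 - 8 = -6)
W(K) = 10*K/(3*(K + 2*K²)) (W(K) = 5*((K + K)/(K + K*(K + K)))/3 = 5*((2*K)/(K + K*(2*K)))/3 = 5*((2*K)/(K + 2*K²))/3 = 5*(2*K/(K + 2*K²))/3 = 10*K/(3*(K + 2*K²)))
1/(11707 - W(t(f(5)))) = 1/(11707 - 10/(3*(1 + 2*(-6)))) = 1/(11707 - 10/(3*(1 - 12))) = 1/(11707 - 10/(3*(-11))) = 1/(11707 - 10*(-1)/(3*11)) = 1/(11707 - 1*(-10/33)) = 1/(11707 + 10/33) = 1/(386341/33) = 33/386341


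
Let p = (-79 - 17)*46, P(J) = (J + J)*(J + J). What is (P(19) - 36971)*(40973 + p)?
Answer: -1298760539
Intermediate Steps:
P(J) = 4*J**2 (P(J) = (2*J)*(2*J) = 4*J**2)
p = -4416 (p = -96*46 = -4416)
(P(19) - 36971)*(40973 + p) = (4*19**2 - 36971)*(40973 - 4416) = (4*361 - 36971)*36557 = (1444 - 36971)*36557 = -35527*36557 = -1298760539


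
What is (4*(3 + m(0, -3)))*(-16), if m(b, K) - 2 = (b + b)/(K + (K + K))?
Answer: -320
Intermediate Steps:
m(b, K) = 2 + 2*b/(3*K) (m(b, K) = 2 + (b + b)/(K + (K + K)) = 2 + (2*b)/(K + 2*K) = 2 + (2*b)/((3*K)) = 2 + (2*b)*(1/(3*K)) = 2 + 2*b/(3*K))
(4*(3 + m(0, -3)))*(-16) = (4*(3 + (2 + (⅔)*0/(-3))))*(-16) = (4*(3 + (2 + (⅔)*0*(-⅓))))*(-16) = (4*(3 + (2 + 0)))*(-16) = (4*(3 + 2))*(-16) = (4*5)*(-16) = 20*(-16) = -320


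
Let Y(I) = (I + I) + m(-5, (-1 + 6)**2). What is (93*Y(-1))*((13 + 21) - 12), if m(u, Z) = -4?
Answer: -12276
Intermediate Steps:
Y(I) = -4 + 2*I (Y(I) = (I + I) - 4 = 2*I - 4 = -4 + 2*I)
(93*Y(-1))*((13 + 21) - 12) = (93*(-4 + 2*(-1)))*((13 + 21) - 12) = (93*(-4 - 2))*(34 - 12) = (93*(-6))*22 = -558*22 = -12276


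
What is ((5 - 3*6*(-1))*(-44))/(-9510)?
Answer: 506/4755 ≈ 0.10641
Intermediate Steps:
((5 - 3*6*(-1))*(-44))/(-9510) = ((5 - 18*(-1))*(-44))*(-1/9510) = ((5 + 18)*(-44))*(-1/9510) = (23*(-44))*(-1/9510) = -1012*(-1/9510) = 506/4755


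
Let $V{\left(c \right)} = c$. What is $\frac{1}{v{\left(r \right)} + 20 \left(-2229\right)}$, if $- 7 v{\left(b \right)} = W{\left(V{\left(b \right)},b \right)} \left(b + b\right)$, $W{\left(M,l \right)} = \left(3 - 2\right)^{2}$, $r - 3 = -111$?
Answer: $- \frac{7}{311844} \approx -2.2447 \cdot 10^{-5}$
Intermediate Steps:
$r = -108$ ($r = 3 - 111 = -108$)
$W{\left(M,l \right)} = 1$ ($W{\left(M,l \right)} = 1^{2} = 1$)
$v{\left(b \right)} = - \frac{2 b}{7}$ ($v{\left(b \right)} = - \frac{1 \left(b + b\right)}{7} = - \frac{1 \cdot 2 b}{7} = - \frac{2 b}{7}$)
$\frac{1}{v{\left(r \right)} + 20 \left(-2229\right)} = \frac{1}{\left(- \frac{2}{7}\right) \left(-108\right) + 20 \left(-2229\right)} = \frac{1}{\frac{216}{7} - 44580} = \frac{1}{- \frac{311844}{7}} = - \frac{7}{311844}$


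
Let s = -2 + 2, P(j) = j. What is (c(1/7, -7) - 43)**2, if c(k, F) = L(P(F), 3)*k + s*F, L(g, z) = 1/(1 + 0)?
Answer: 90000/49 ≈ 1836.7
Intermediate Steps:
L(g, z) = 1 (L(g, z) = 1/1 = 1)
s = 0
c(k, F) = k (c(k, F) = 1*k + 0*F = k + 0 = k)
(c(1/7, -7) - 43)**2 = (1/7 - 43)**2 = (-300/7)**2 = 90000/49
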